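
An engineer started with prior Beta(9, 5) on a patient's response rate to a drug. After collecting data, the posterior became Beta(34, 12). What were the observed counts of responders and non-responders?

25 responders and 7 non-responders

Under Beta–binomial conjugacy the posterior parameters are (α+s, β+f).
So s = 34 − 9 = 25 and f = 12 − 5 = 7.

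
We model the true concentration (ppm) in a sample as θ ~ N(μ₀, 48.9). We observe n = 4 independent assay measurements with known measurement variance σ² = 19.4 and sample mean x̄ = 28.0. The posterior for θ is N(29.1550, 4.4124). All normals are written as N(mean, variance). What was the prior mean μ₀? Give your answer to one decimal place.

μ₀ = 40.8

With known observation variance, the Normal–Normal posterior has precision τ_n = τ₀ + n/σ² and mean μ_n = (τ₀μ₀ + (n/σ²)x̄)/τ_n.
Here τ₀ = 1/48.9 = 0.020450 and τ_data = 4/19.4 = 0.206186, so τ_n = 0.226636.
Rearranging for μ₀: μ₀ = (μ_n·τ_n − τ_data·x̄)/τ₀ = (29.1550·0.226636 − 0.206186·28.0) / 0.020450 = 0.834365/0.020450 ≈ 40.8.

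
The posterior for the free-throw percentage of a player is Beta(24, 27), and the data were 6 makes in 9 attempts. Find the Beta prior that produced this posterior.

Under Beta–binomial conjugacy the posterior parameters are (a+s, b+f).
Subtract the data counts: 24−6=18, 27−3=24.

Beta(18, 24)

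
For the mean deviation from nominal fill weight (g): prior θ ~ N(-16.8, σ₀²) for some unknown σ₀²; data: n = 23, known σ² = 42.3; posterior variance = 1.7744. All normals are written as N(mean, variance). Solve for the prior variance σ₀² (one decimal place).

σ₀² = 50.4

Posterior precision equals prior precision plus data precision: 1/σ_n² = 1/σ₀² + n/σ².
So 1/σ₀² = 1/1.7744 − 23/42.3 = 0.563571 − 0.543735 = 0.019836.
Hence σ₀² = 1/0.019836 ≈ 50.4.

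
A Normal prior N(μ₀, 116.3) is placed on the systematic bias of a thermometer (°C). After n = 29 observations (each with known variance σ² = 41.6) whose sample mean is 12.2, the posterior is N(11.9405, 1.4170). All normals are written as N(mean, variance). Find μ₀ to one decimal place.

The posterior mean is a precision-weighted average: μ_n = (τ₀μ₀ + τ_data·x̄)/(τ₀+τ_data), with τ₀=1/σ₀² and τ_data=n/σ².
Here τ₀ = 1/116.3 = 0.008598 and τ_data = 29/41.6 = 0.697115, so τ_n = 0.705713.
Rearranging for μ₀: μ₀ = (μ_n·τ_n − τ_data·x̄)/τ₀ = (11.9405·0.705713 − 0.697115·12.2) / 0.008598 = -0.078237/0.008598 ≈ -9.1.

μ₀ = -9.1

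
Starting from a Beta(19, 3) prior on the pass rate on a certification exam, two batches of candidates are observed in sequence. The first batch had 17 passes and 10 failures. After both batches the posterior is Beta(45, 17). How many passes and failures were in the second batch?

9 passes and 4 failures

Sequential conjugate updates are equivalent to a single update on the pooled data, so total successes = posterior α − prior α and total failures = posterior β − prior β.
Total across both batches: 45−19=26 passes, 17−3=14 failures.
Subtract the first batch: 26−17=9 passes and 14−10=4 failures.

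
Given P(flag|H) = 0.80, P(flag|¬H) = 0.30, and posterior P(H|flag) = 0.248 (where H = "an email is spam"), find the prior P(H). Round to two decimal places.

In odds form, posterior odds = prior odds × likelihood ratio, so prior odds = posterior odds ÷ LR.
Posterior odds = 0.248/(1−0.248) = 0.3298. LR = 0.80/0.30 = 2.6667.
Prior odds = 0.3298/2.6667 = 0.1237, so P(H) = 0.1237/(1+0.1237) ≈ 0.11.

P(H) = 0.11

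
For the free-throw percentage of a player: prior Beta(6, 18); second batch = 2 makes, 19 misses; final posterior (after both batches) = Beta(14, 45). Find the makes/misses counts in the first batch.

Because Beta–binomial updating is additive in the counts, the combined data contributed (α_post−α_prior, β_post−β_prior) successes and failures.
Total across both batches: 14−6=8 makes, 45−18=27 misses.
Subtract the second batch: 8−2=6 makes and 27−19=8 misses.

6 makes and 8 misses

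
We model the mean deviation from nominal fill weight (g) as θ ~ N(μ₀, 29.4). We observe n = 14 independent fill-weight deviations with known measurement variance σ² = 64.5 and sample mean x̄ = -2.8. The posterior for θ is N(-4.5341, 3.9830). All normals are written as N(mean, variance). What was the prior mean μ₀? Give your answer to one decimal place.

μ₀ = -15.6

With known observation variance, the Normal–Normal posterior has precision τ_n = τ₀ + n/σ² and mean μ_n = (τ₀μ₀ + (n/σ²)x̄)/τ_n.
Here τ₀ = 1/29.4 = 0.034014 and τ_data = 14/64.5 = 0.217054, so τ_n = 0.251068.
Rearranging for μ₀: μ₀ = (μ_n·τ_n − τ_data·x̄)/τ₀ = (-4.5341·0.251068 − 0.217054·-2.8) / 0.034014 = -0.530616/0.034014 ≈ -15.6.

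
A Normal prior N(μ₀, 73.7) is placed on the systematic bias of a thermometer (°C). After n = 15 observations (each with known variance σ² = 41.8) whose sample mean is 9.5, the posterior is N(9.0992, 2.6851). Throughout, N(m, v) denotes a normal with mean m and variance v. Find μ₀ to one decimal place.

μ₀ = -1.5

The posterior mean is a precision-weighted average: μ_n = (τ₀μ₀ + τ_data·x̄)/(τ₀+τ_data), with τ₀=1/σ₀² and τ_data=n/σ².
Here τ₀ = 1/73.7 = 0.013569 and τ_data = 15/41.8 = 0.358852, so τ_n = 0.372421.
Rearranging for μ₀: μ₀ = (μ_n·τ_n − τ_data·x̄)/τ₀ = (9.0992·0.372421 − 0.358852·9.5) / 0.013569 = -0.020361/0.013569 ≈ -1.5.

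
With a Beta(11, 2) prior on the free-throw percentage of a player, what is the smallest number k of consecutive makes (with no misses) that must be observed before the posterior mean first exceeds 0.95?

k = 28

After k makes and 0 misses the posterior is Beta(11+k, 2), with mean (11+k)/(11+2+k).
Set (11+k)/(13+k) > 0.95 and solve: k > (0.95·13 − 11)/(1 − 0.95) = 27.000.
The smallest integer exceeding 27.000 is 28.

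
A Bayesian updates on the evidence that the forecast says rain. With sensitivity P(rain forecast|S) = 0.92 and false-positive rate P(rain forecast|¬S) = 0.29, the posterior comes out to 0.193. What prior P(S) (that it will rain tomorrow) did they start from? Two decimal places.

In odds form, posterior odds = prior odds × likelihood ratio, so prior odds = posterior odds ÷ LR.
Posterior odds = 0.193/(1−0.193) = 0.2392. LR = 0.92/0.29 = 3.1724.
Prior odds = 0.2392/3.1724 = 0.0754, so P(S) = 0.0754/(1+0.0754) ≈ 0.07.

P(S) = 0.07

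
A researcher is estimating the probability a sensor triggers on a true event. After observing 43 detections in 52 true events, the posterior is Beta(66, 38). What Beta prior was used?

Under Beta–binomial conjugacy the posterior parameters are (α+s, β+f).
Subtract the data counts: 66−43=23, 38−9=29.

Beta(23, 29)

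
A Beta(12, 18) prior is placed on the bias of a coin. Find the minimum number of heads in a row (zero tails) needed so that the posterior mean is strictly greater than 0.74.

k = 40

After k heads and 0 tails the posterior is Beta(12+k, 18), with mean (12+k)/(12+18+k).
Set (12+k)/(30+k) > 0.74 and solve: k > (0.74·30 − 12)/(1 − 0.74) = 39.231.
The smallest integer exceeding 39.231 is 40.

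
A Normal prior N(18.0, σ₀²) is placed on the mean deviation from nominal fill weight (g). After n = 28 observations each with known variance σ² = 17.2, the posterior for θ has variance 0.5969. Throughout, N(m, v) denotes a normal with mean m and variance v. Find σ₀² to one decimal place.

σ₀² = 21.1

For the Normal–Normal model with known σ², precisions add: τ_n = τ₀ + n/σ².
So 1/σ₀² = 1/0.5969 − 28/17.2 = 1.675322 − 1.627907 = 0.047415.
Hence σ₀² = 1/0.047415 ≈ 21.1.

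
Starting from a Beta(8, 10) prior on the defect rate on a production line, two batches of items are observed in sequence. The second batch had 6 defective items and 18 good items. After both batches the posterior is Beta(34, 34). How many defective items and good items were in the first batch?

20 defective items and 6 good items

Sequential conjugate updates are equivalent to a single update on the pooled data, so total successes = posterior α − prior α and total failures = posterior β − prior β.
Total across both batches: 34−8=26 defective items, 34−10=24 good items.
Subtract the second batch: 26−6=20 defective items and 24−18=6 good items.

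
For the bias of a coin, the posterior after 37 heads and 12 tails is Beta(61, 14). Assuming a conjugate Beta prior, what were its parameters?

Beta is conjugate to the binomial likelihood: posterior = Beta(α+s, β+f).
Subtract the data counts: 61−37=24, 14−12=2.

Beta(24, 2)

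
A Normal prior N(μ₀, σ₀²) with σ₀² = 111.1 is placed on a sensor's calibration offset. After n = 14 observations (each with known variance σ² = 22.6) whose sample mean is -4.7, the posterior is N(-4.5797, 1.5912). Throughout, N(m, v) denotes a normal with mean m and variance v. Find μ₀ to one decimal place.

μ₀ = 3.7

The posterior mean is a precision-weighted average: μ_n = (τ₀μ₀ + τ_data·x̄)/(τ₀+τ_data), with τ₀=1/σ₀² and τ_data=n/σ².
Here τ₀ = 1/111.1 = 0.009001 and τ_data = 14/22.6 = 0.619469, so τ_n = 0.628470.
Rearranging for μ₀: μ₀ = (μ_n·τ_n − τ_data·x̄)/τ₀ = (-4.5797·0.628470 − 0.619469·-4.7) / 0.009001 = 0.033300/0.009001 ≈ 3.7.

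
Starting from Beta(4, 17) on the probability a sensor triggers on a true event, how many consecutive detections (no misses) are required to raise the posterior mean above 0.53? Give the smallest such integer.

k = 16

After k detections and 0 misses the posterior is Beta(4+k, 17), with mean (4+k)/(4+17+k).
Set (4+k)/(21+k) > 0.53 and solve: k > (0.53·21 − 4)/(1 − 0.53) = 15.170.
The smallest integer exceeding 15.170 is 16, and checking k=16: (20)/(37) = 0.5405 > 0.53.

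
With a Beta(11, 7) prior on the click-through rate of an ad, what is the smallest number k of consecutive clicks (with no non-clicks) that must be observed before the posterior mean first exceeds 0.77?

After k clicks and 0 non-clicks the posterior is Beta(11+k, 7), with mean (11+k)/(11+7+k).
Set (11+k)/(18+k) > 0.77 and solve: k > (0.77·18 − 11)/(1 − 0.77) = 12.435.
The smallest integer exceeding 12.435 is 13, and checking k=13: (24)/(31) = 0.7742 > 0.77.

k = 13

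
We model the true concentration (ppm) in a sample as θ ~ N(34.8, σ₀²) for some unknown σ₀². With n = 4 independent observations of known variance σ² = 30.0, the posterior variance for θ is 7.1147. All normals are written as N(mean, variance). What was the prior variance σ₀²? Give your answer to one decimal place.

Posterior precision equals prior precision plus data precision: 1/σ_n² = 1/σ₀² + n/σ².
So 1/σ₀² = 1/7.1147 − 4/30.0 = 0.140554 − 0.133333 = 0.007221.
Hence σ₀² = 1/0.007221 ≈ 138.5.

σ₀² = 138.5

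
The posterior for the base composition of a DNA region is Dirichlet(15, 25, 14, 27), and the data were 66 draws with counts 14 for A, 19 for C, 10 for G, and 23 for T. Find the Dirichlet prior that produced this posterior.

Dirichlet(1, 6, 4, 4)

For a Dirichlet(α) prior with multinomial counts c, the posterior is Dirichlet(α + c) componentwise.
Subtract each count from the matching posterior parameter: 15−14=1, 25−19=6, 14−10=4, 27−23=4.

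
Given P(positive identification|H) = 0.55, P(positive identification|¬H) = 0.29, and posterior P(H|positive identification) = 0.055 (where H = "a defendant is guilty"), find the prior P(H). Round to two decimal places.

Bayes' rule in odds form gives O(H|E) = O(H)·[P(E|H)/P(E|¬H)], hence O(H) = O(H|E)/LR.
Posterior odds = 0.055/(1−0.055) = 0.0582. LR = 0.55/0.29 = 1.8966.
Prior odds = 0.0582/1.8966 = 0.0307, so P(H) = 0.0307/(1+0.0307) ≈ 0.03.

P(H) = 0.03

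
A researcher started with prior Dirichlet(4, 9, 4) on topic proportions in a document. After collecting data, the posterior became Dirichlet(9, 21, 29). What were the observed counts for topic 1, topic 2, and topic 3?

For a Dirichlet(α) prior with multinomial counts c, the posterior is Dirichlet(α + c) componentwise.
Counts are posterior − prior componentwise: 9−4=5, 21−9=12, 29−4=25.

counts (5, 12, 25)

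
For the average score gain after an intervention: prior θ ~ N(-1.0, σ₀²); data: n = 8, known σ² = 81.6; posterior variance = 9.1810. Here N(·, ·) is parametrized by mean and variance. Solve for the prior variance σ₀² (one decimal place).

σ₀² = 91.9

Posterior precision equals prior precision plus data precision: 1/σ_n² = 1/σ₀² + n/σ².
So 1/σ₀² = 1/9.1810 − 8/81.6 = 0.108921 − 0.098039 = 0.010882.
Hence σ₀² = 1/0.010882 ≈ 91.9.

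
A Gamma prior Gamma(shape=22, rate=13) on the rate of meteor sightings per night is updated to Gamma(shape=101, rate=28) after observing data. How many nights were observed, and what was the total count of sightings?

n = 15 nights with total 79 sightings

A Gamma(α, β) prior (rate parametrization) on a Poisson rate with n observations summing to S gives posterior Gamma(α+S, β+n).
Matching: Σxᵢ = 101 − 22 = 79 and n = 28 − 13 = 15.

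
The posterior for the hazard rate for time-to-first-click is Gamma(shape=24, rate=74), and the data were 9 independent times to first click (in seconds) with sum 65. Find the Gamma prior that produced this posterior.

Gamma(shape=15, rate=9)

For an exponential likelihood with a Gamma(α, β) prior on the rate, n observations with total T give posterior Gamma(α+n, β+T).
So α = 24 − 9 = 15 and β = 74 − 65 = 9.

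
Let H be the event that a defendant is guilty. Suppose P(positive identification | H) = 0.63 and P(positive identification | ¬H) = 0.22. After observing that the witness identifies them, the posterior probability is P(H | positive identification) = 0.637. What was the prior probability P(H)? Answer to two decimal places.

P(H) = 0.38

Bayes' rule in odds form gives O(H|E) = O(H)·[P(E|H)/P(E|¬H)], hence O(H) = O(H|E)/LR.
Posterior odds = 0.637/(1−0.637) = 1.7548. LR = 0.63/0.22 = 2.8636.
Prior odds = 1.7548/2.8636 = 0.6128, so P(H) = 0.6128/(1+0.6128) ≈ 0.38.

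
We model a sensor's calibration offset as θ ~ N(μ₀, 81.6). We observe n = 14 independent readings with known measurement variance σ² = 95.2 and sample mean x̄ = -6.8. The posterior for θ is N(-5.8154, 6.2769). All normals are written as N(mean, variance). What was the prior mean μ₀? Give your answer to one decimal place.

With known observation variance, the Normal–Normal posterior has precision τ_n = τ₀ + n/σ² and mean μ_n = (τ₀μ₀ + (n/σ²)x̄)/τ_n.
Here τ₀ = 1/81.6 = 0.012255 and τ_data = 14/95.2 = 0.147059, so τ_n = 0.159314.
Rearranging for μ₀: μ₀ = (μ_n·τ_n − τ_data·x̄)/τ₀ = (-5.8154·0.159314 − 0.147059·-6.8) / 0.012255 = 0.073527/0.012255 ≈ 6.0.

μ₀ = 6.0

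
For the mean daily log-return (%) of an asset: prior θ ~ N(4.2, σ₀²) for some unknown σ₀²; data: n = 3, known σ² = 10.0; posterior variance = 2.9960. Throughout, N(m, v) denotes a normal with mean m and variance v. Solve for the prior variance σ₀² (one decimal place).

For the Normal–Normal model with known σ², precisions add: τ_n = τ₀ + n/σ².
So 1/σ₀² = 1/2.9960 − 3/10.0 = 0.333778 − 0.300000 = 0.033778.
Hence σ₀² = 1/0.033778 ≈ 29.6.

σ₀² = 29.6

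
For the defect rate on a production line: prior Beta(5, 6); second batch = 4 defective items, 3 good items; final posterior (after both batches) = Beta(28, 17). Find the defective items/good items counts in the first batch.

19 defective items and 8 good items

Sequential conjugate updates are equivalent to a single update on the pooled data, so total successes = posterior α − prior α and total failures = posterior β − prior β.
Total across both batches: 28−5=23 defective items, 17−6=11 good items.
Subtract the second batch: 23−4=19 defective items and 11−3=8 good items.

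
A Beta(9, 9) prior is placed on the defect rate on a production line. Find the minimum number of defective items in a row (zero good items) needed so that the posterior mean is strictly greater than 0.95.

After k defective items and 0 good items the posterior is Beta(9+k, 9), with mean (9+k)/(9+9+k).
Set (9+k)/(18+k) > 0.95 and solve: k > (0.95·18 − 9)/(1 − 0.95) = 162.000.
The smallest integer exceeding 162.000 is 163.

k = 163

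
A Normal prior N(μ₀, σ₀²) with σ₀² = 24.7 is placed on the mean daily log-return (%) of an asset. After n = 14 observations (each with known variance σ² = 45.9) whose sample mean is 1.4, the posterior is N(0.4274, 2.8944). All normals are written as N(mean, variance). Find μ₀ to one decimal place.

μ₀ = -6.9

The posterior mean is a precision-weighted average: μ_n = (τ₀μ₀ + τ_data·x̄)/(τ₀+τ_data), with τ₀=1/σ₀² and τ_data=n/σ².
Here τ₀ = 1/24.7 = 0.040486 and τ_data = 14/45.9 = 0.305011, so τ_n = 0.345497.
Rearranging for μ₀: μ₀ = (μ_n·τ_n − τ_data·x̄)/τ₀ = (0.4274·0.345497 − 0.305011·1.4) / 0.040486 = -0.279350/0.040486 ≈ -6.9.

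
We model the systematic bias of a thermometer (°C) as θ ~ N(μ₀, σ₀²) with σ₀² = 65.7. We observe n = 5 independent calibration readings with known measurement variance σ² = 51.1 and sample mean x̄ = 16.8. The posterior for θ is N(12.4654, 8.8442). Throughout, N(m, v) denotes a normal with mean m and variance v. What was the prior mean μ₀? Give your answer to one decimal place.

With known observation variance, the Normal–Normal posterior has precision τ_n = τ₀ + n/σ² and mean μ_n = (τ₀μ₀ + (n/σ²)x̄)/τ_n.
Here τ₀ = 1/65.7 = 0.015221 and τ_data = 5/51.1 = 0.097847, so τ_n = 0.113068.
Rearranging for μ₀: μ₀ = (μ_n·τ_n − τ_data·x̄)/τ₀ = (12.4654·0.113068 − 0.097847·16.8) / 0.015221 = -0.234392/0.015221 ≈ -15.4.

μ₀ = -15.4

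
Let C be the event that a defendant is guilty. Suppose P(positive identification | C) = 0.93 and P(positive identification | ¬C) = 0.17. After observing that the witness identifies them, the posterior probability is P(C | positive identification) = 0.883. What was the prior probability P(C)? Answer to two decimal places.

In odds form, posterior odds = prior odds × likelihood ratio, so prior odds = posterior odds ÷ LR.
Posterior odds = 0.883/(1−0.883) = 7.5470. LR = 0.93/0.17 = 5.4706.
Prior odds = 7.5470/5.4706 = 1.3796, so P(C) = 1.3796/(1+1.3796) ≈ 0.58.

P(C) = 0.58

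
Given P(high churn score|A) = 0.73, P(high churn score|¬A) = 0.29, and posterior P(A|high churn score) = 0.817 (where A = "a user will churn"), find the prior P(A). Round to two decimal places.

Bayes' rule in odds form gives O(A|E) = O(A)·[P(E|A)/P(E|¬A)], hence O(A) = O(A|E)/LR.
Posterior odds = 0.817/(1−0.817) = 4.4645. LR = 0.73/0.29 = 2.5172.
Prior odds = 4.4645/2.5172 = 1.7736, so P(A) = 1.7736/(1+1.7736) ≈ 0.64.

P(A) = 0.64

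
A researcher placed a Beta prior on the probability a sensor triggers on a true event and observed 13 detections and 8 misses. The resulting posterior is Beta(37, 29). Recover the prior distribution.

Beta(24, 21)

Under Beta–binomial conjugacy the posterior parameters are (a+s, b+f).
So a = 37 − 13 = 24 and b = 29 − 8 = 21.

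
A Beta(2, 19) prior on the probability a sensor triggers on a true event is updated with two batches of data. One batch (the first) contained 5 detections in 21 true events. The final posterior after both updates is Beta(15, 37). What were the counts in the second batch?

Sequential conjugate updates are equivalent to a single update on the pooled data, so total successes = posterior α − prior α and total failures = posterior β − prior β.
Total across both batches: 15−2=13 detections, 37−19=18 misses.
Subtract the first batch: 13−5=8 detections and 18−16=2 misses.

8 detections and 2 misses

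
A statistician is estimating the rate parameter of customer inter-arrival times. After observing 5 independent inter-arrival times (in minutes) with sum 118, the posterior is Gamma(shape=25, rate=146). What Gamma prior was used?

For an exponential likelihood with a Gamma(α, β) prior on the rate, n observations with total T give posterior Gamma(α+n, β+T).
So α = 25 − 5 = 20 and β = 146 − 118 = 28.

Gamma(shape=20, rate=28)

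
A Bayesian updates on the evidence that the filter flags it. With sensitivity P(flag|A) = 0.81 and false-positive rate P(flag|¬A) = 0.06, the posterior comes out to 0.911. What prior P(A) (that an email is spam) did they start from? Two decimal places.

P(A) = 0.43

Bayes' rule in odds form gives O(A|E) = O(A)·[P(E|A)/P(E|¬A)], hence O(A) = O(A|E)/LR.
Posterior odds = 0.911/(1−0.911) = 10.2360. LR = 0.81/0.06 = 13.5000.
Prior odds = 10.2360/13.5000 = 0.7582, so P(A) = 0.7582/(1+0.7582) ≈ 0.43.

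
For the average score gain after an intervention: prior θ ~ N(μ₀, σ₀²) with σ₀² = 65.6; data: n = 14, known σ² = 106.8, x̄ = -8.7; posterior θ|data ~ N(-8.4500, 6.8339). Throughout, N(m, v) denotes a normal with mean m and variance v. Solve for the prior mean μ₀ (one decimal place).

The posterior mean is a precision-weighted average: μ_n = (τ₀μ₀ + τ_data·x̄)/(τ₀+τ_data), with τ₀=1/σ₀² and τ_data=n/σ².
Here τ₀ = 1/65.6 = 0.015244 and τ_data = 14/106.8 = 0.131086, so τ_n = 0.146330.
Rearranging for μ₀: μ₀ = (μ_n·τ_n − τ_data·x̄)/τ₀ = (-8.4500·0.146330 − 0.131086·-8.7) / 0.015244 = -0.096040/0.015244 ≈ -6.3.

μ₀ = -6.3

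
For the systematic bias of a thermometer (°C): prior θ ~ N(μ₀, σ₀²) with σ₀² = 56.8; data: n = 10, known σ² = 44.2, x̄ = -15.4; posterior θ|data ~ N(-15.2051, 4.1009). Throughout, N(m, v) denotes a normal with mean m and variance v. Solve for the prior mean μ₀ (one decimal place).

With known observation variance, the Normal–Normal posterior has precision τ_n = τ₀ + n/σ² and mean μ_n = (τ₀μ₀ + (n/σ²)x̄)/τ_n.
Here τ₀ = 1/56.8 = 0.017606 and τ_data = 10/44.2 = 0.226244, so τ_n = 0.243850.
Rearranging for μ₀: μ₀ = (μ_n·τ_n − τ_data·x̄)/τ₀ = (-15.2051·0.243850 − 0.226244·-15.4) / 0.017606 = -0.223606/0.017606 ≈ -12.7.

μ₀ = -12.7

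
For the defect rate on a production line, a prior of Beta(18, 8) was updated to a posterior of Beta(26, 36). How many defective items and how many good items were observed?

A Beta(α, β) prior with s successes and f failures in binomial data gives a Beta(α+s, β+f) posterior.
Match parameters: s=26−18=8, f=36−8=28.

8 defective items and 28 good items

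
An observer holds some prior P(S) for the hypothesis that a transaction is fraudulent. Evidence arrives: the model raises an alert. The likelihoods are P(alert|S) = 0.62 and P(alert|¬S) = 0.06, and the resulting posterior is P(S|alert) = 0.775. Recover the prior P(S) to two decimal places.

In odds form, posterior odds = prior odds × likelihood ratio, so prior odds = posterior odds ÷ LR.
Posterior odds = 0.775/(1−0.775) = 3.4444. LR = 0.62/0.06 = 10.3333.
Prior odds = 3.4444/10.3333 = 0.3333, so P(S) = 0.3333/(1+0.3333) ≈ 0.25.

P(S) = 0.25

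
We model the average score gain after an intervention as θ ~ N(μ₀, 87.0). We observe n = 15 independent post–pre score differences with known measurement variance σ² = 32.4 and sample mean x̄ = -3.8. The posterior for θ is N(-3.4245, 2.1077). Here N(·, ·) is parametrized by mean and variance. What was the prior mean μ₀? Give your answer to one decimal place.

μ₀ = 11.7

With known observation variance, the Normal–Normal posterior has precision τ_n = τ₀ + n/σ² and mean μ_n = (τ₀μ₀ + (n/σ²)x̄)/τ_n.
Here τ₀ = 1/87.0 = 0.011494 and τ_data = 15/32.4 = 0.462963, so τ_n = 0.474457.
Rearranging for μ₀: μ₀ = (μ_n·τ_n − τ_data·x̄)/τ₀ = (-3.4245·0.474457 − 0.462963·-3.8) / 0.011494 = 0.134481/0.011494 ≈ 11.7.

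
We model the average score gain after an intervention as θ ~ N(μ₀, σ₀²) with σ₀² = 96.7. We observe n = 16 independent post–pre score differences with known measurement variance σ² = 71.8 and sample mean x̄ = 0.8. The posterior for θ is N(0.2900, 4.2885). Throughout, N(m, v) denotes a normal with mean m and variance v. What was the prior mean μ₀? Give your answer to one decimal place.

The posterior mean is a precision-weighted average: μ_n = (τ₀μ₀ + τ_data·x̄)/(τ₀+τ_data), with τ₀=1/σ₀² and τ_data=n/σ².
Here τ₀ = 1/96.7 = 0.010341 and τ_data = 16/71.8 = 0.222841, so τ_n = 0.233182.
Rearranging for μ₀: μ₀ = (μ_n·τ_n − τ_data·x̄)/τ₀ = (0.2900·0.233182 − 0.222841·0.8) / 0.010341 = -0.110650/0.010341 ≈ -10.7.

μ₀ = -10.7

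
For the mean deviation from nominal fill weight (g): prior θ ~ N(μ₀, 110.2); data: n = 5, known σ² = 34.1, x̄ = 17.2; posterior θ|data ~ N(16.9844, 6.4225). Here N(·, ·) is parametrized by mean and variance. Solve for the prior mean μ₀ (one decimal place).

μ₀ = 13.5

The posterior mean is a precision-weighted average: μ_n = (τ₀μ₀ + τ_data·x̄)/(τ₀+τ_data), with τ₀=1/σ₀² and τ_data=n/σ².
Here τ₀ = 1/110.2 = 0.009074 and τ_data = 5/34.1 = 0.146628, so τ_n = 0.155702.
Rearranging for μ₀: μ₀ = (μ_n·τ_n − τ_data·x̄)/τ₀ = (16.9844·0.155702 − 0.146628·17.2) / 0.009074 = 0.122503/0.009074 ≈ 13.5.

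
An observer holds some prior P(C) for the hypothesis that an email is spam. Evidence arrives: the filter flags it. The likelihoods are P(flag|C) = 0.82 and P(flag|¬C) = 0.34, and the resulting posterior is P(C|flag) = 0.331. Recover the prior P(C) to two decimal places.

P(C) = 0.17

Bayes' rule in odds form gives O(C|E) = O(C)·[P(E|C)/P(E|¬C)], hence O(C) = O(C|E)/LR.
Posterior odds = 0.331/(1−0.331) = 0.4948. LR = 0.82/0.34 = 2.4118.
Prior odds = 0.4948/2.4118 = 0.2052, so P(C) = 0.2052/(1+0.2052) ≈ 0.17.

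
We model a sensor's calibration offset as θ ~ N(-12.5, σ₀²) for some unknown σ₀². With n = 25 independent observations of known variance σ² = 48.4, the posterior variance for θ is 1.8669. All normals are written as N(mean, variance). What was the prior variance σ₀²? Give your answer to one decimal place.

σ₀² = 52.3

Posterior precision equals prior precision plus data precision: 1/σ_n² = 1/σ₀² + n/σ².
So 1/σ₀² = 1/1.8669 − 25/48.4 = 0.535647 − 0.516529 = 0.019118.
Hence σ₀² = 1/0.019118 ≈ 52.3.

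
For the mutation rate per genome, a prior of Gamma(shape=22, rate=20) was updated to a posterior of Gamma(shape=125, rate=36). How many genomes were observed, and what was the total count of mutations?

Gamma–Poisson conjugacy: posterior shape = α + Σxᵢ, posterior rate = β + n.
Matching: Σxᵢ = 125 − 22 = 103 and n = 36 − 20 = 16.

n = 16 genomes with total 103 mutations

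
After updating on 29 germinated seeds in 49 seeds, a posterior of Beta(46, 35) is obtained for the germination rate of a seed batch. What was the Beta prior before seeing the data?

Beta is conjugate to the binomial likelihood: posterior = Beta(α+s, β+f).
So α = 46 − 29 = 17 and β = 35 − 20 = 15.

Beta(17, 15)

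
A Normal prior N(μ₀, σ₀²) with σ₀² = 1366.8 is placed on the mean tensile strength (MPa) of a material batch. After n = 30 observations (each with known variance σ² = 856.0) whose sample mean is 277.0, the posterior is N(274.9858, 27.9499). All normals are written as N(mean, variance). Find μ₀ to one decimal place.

μ₀ = 178.5

The posterior mean is a precision-weighted average: μ_n = (τ₀μ₀ + τ_data·x̄)/(τ₀+τ_data), with τ₀=1/σ₀² and τ_data=n/σ².
Here τ₀ = 1/1366.8 = 0.000732 and τ_data = 30/856.0 = 0.035047, so τ_n = 0.035779.
Rearranging for μ₀: μ₀ = (μ_n·τ_n − τ_data·x̄)/τ₀ = (274.9858·0.035779 − 0.035047·277.0) / 0.000732 = 0.130698/0.000732 ≈ 178.5.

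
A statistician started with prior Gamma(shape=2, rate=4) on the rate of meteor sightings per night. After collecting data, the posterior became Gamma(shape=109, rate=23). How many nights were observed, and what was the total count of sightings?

A Gamma(α, β) prior (rate parametrization) on a Poisson rate with n observations summing to S gives posterior Gamma(α+S, β+n).
Matching: Σxᵢ = 109 − 2 = 107 and n = 23 − 4 = 19.

n = 19 nights with total 107 sightings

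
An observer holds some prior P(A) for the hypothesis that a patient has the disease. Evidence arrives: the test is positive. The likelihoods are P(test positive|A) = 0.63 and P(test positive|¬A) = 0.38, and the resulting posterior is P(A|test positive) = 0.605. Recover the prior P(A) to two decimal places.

P(A) = 0.48

In odds form, posterior odds = prior odds × likelihood ratio, so prior odds = posterior odds ÷ LR.
Posterior odds = 0.605/(1−0.605) = 1.5316. LR = 0.63/0.38 = 1.6579.
Prior odds = 1.5316/1.6579 = 0.9238, so P(A) = 0.9238/(1+0.9238) ≈ 0.48.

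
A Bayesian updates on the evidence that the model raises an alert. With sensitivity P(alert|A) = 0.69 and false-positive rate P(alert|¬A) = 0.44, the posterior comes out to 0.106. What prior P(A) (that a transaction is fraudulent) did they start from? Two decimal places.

P(A) = 0.07

In odds form, posterior odds = prior odds × likelihood ratio, so prior odds = posterior odds ÷ LR.
Posterior odds = 0.106/(1−0.106) = 0.1186. LR = 0.69/0.44 = 1.5682.
Prior odds = 0.1186/1.5682 = 0.0756, so P(A) = 0.0756/(1+0.0756) ≈ 0.07.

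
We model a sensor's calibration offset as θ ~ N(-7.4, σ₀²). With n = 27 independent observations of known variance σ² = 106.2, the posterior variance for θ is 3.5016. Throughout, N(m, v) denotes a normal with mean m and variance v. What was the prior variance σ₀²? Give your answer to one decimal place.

σ₀² = 31.9

Posterior precision equals prior precision plus data precision: 1/σ_n² = 1/σ₀² + n/σ².
So 1/σ₀² = 1/3.5016 − 27/106.2 = 0.285584 − 0.254237 = 0.031347.
Hence σ₀² = 1/0.031347 ≈ 31.9.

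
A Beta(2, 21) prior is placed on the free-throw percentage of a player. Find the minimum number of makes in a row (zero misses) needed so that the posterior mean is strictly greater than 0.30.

k = 8

After k makes and 0 misses the posterior is Beta(2+k, 21), with mean (2+k)/(2+21+k).
Set (2+k)/(23+k) > 0.30 and solve: k > (0.30·23 − 2)/(1 − 0.30) = 7.000.
The smallest integer exceeding 7.000 is 8.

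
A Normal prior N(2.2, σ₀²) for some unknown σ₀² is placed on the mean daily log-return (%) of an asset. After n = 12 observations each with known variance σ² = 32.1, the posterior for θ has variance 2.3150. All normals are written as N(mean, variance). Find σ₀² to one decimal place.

For the Normal–Normal model with known σ², precisions add: τ_n = τ₀ + n/σ².
So 1/σ₀² = 1/2.3150 − 12/32.1 = 0.431965 − 0.373832 = 0.058133.
Hence σ₀² = 1/0.058133 ≈ 17.2.

σ₀² = 17.2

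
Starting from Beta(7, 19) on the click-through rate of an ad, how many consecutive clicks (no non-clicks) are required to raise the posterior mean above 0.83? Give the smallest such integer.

After k clicks and 0 non-clicks the posterior is Beta(7+k, 19), with mean (7+k)/(7+19+k).
Set (7+k)/(26+k) > 0.83 and solve: k > (0.83·26 − 7)/(1 − 0.83) = 85.765.
The smallest integer exceeding 85.765 is 86.

k = 86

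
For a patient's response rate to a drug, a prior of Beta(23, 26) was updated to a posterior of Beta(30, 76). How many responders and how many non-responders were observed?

7 responders and 50 non-responders

A Beta(α, β) prior with s successes and f failures in binomial data gives a Beta(α+s, β+f) posterior.
Match parameters: s=30−23=7, f=76−26=50.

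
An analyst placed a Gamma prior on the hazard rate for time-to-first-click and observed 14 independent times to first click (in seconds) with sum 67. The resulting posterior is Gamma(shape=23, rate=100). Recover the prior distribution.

Gamma–exponential conjugacy: posterior shape = α + n, posterior rate = β + Σtᵢ.
So α = 23 − 14 = 9 and β = 100 − 67 = 33.

Gamma(shape=9, rate=33)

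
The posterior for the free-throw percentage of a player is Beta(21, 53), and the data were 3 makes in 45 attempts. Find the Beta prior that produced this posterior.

Beta(18, 11)

Under Beta–binomial conjugacy the posterior parameters are (α+s, β+f).
Subtract the data counts: 21−3=18, 53−42=11.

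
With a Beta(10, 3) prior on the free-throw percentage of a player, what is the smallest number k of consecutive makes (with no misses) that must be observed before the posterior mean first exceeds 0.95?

After k makes and 0 misses the posterior is Beta(10+k, 3), with mean (10+k)/(10+3+k).
Set (10+k)/(13+k) > 0.95 and solve: k > (0.95·13 − 10)/(1 − 0.95) = 47.000.
The smallest integer exceeding 47.000 is 48.

k = 48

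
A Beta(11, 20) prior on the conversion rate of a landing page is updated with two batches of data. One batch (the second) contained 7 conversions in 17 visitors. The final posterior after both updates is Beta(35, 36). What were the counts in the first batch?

17 conversions and 6 bounces

Sequential conjugate updates are equivalent to a single update on the pooled data, so total successes = posterior α − prior α and total failures = posterior β − prior β.
Total across both batches: 35−11=24 conversions, 36−20=16 bounces.
Subtract the second batch: 24−7=17 conversions and 16−10=6 bounces.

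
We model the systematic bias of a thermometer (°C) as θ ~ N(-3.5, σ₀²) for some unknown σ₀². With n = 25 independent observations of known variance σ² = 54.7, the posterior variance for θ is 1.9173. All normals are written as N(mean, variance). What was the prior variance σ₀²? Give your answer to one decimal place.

Posterior precision equals prior precision plus data precision: 1/σ_n² = 1/σ₀² + n/σ².
So 1/σ₀² = 1/1.9173 − 25/54.7 = 0.521567 − 0.457038 = 0.064529.
Hence σ₀² = 1/0.064529 ≈ 15.5.

σ₀² = 15.5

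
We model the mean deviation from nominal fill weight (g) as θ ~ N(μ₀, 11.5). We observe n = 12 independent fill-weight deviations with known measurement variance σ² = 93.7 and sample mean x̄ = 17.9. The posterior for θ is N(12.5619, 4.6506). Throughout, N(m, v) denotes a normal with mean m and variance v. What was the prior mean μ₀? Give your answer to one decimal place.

With known observation variance, the Normal–Normal posterior has precision τ_n = τ₀ + n/σ² and mean μ_n = (τ₀μ₀ + (n/σ²)x̄)/τ_n.
Here τ₀ = 1/11.5 = 0.086957 and τ_data = 12/93.7 = 0.128068, so τ_n = 0.215025.
Rearranging for μ₀: μ₀ = (μ_n·τ_n − τ_data·x̄)/τ₀ = (12.5619·0.215025 − 0.128068·17.9) / 0.086957 = 0.408705/0.086957 ≈ 4.7.

μ₀ = 4.7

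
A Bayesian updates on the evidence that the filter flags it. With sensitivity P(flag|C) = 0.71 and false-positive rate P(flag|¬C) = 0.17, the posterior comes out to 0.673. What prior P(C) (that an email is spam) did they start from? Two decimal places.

P(C) = 0.33

Bayes' rule in odds form gives O(C|E) = O(C)·[P(E|C)/P(E|¬C)], hence O(C) = O(C|E)/LR.
Posterior odds = 0.673/(1−0.673) = 2.0581. LR = 0.71/0.17 = 4.1765.
Prior odds = 2.0581/4.1765 = 0.4928, so P(C) = 0.4928/(1+0.4928) ≈ 0.33.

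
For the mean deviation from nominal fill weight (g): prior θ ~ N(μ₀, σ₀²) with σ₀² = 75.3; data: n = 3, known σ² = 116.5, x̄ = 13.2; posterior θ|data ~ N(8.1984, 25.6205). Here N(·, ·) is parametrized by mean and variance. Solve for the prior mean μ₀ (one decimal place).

μ₀ = -1.5

The posterior mean is a precision-weighted average: μ_n = (τ₀μ₀ + τ_data·x̄)/(τ₀+τ_data), with τ₀=1/σ₀² and τ_data=n/σ².
Here τ₀ = 1/75.3 = 0.013280 and τ_data = 3/116.5 = 0.025751, so τ_n = 0.039031.
Rearranging for μ₀: μ₀ = (μ_n·τ_n − τ_data·x̄)/τ₀ = (8.1984·0.039031 − 0.025751·13.2) / 0.013280 = -0.019921/0.013280 ≈ -1.5.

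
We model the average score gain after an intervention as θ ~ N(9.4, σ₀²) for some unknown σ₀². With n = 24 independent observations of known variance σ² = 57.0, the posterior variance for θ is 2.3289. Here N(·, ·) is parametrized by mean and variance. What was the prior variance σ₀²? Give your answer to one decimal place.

Posterior precision equals prior precision plus data precision: 1/σ_n² = 1/σ₀² + n/σ².
So 1/σ₀² = 1/2.3289 − 24/57.0 = 0.429387 − 0.421053 = 0.008334.
Hence σ₀² = 1/0.008334 ≈ 120.0.

σ₀² = 120.0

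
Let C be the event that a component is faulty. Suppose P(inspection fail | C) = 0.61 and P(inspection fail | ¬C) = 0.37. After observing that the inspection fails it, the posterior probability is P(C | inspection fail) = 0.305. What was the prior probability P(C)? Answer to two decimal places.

P(C) = 0.21

In odds form, posterior odds = prior odds × likelihood ratio, so prior odds = posterior odds ÷ LR.
Posterior odds = 0.305/(1−0.305) = 0.4388. LR = 0.61/0.37 = 1.6486.
Prior odds = 0.4388/1.6486 = 0.2662, so P(C) = 0.2662/(1+0.2662) ≈ 0.21.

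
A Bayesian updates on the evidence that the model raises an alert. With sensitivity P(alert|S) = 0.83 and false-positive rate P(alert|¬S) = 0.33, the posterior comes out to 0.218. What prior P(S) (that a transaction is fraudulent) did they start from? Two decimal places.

Bayes' rule in odds form gives O(S|E) = O(S)·[P(E|S)/P(E|¬S)], hence O(S) = O(S|E)/LR.
Posterior odds = 0.218/(1−0.218) = 0.2788. LR = 0.83/0.33 = 2.5152.
Prior odds = 0.2788/2.5152 = 0.1108, so P(S) = 0.1108/(1+0.1108) ≈ 0.10.

P(S) = 0.10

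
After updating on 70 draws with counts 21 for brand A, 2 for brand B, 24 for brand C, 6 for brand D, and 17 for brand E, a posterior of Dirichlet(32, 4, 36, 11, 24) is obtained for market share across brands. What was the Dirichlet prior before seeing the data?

Dirichlet(11, 2, 12, 5, 7)

For a Dirichlet(α) prior with multinomial counts c, the posterior is Dirichlet(α + c) componentwise.
Subtract each count from the matching posterior parameter: 32−21=11, 4−2=2, 36−24=12, 11−6=5, 24−17=7.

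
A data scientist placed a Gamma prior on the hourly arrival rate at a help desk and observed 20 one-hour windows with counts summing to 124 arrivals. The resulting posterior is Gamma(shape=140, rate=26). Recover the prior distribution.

Gamma(shape=16, rate=6)

A Gamma(α, β) prior (rate parametrization) on a Poisson rate with n observations summing to S gives posterior Gamma(α+S, β+n).
So α = 140 − 124 = 16 and β = 26 − 20 = 6.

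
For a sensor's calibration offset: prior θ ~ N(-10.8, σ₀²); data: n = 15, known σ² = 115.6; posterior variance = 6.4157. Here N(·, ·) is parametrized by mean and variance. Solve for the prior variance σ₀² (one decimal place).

For the Normal–Normal model with known σ², precisions add: τ_n = τ₀ + n/σ².
So 1/σ₀² = 1/6.4157 − 15/115.6 = 0.155868 − 0.129758 = 0.026110.
Hence σ₀² = 1/0.026110 ≈ 38.3.

σ₀² = 38.3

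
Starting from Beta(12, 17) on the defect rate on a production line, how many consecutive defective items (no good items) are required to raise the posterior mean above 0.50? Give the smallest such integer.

After k defective items and 0 good items the posterior is Beta(12+k, 17), with mean (12+k)/(12+17+k).
Set (12+k)/(29+k) > 0.50 and solve: k > (0.50·29 − 12)/(1 − 0.50) = 5.000.
The smallest integer exceeding 5.000 is 6, and checking k=6: (18)/(35) = 0.5143 > 0.50.

k = 6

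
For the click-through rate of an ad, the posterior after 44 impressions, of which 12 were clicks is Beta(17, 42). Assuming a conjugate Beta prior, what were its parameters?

Under Beta–binomial conjugacy the posterior parameters are (α+s, β+f).
Subtract the data counts: 17−12=5, 42−32=10.

Beta(5, 10)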